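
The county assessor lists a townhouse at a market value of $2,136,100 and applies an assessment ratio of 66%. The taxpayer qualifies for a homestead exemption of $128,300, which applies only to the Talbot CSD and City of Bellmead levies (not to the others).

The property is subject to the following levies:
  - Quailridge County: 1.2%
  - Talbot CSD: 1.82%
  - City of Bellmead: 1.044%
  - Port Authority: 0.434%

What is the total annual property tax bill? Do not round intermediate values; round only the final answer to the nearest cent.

Assessed value = $2,136,100 × 0.66 = $1,409,826
Quailridge County: $1,409,826 × 0.012 = $16,917.912
Talbot CSD: ($1,409,826 − $128,300) × 0.0182 = $1,281,526 × 0.0182 = $23,323.7732
City of Bellmead: ($1,409,826 − $128,300) × 0.01044 = $1,281,526 × 0.01044 = $13,379.13144
Port Authority: $1,409,826 × 0.00434 = $6,118.64484
Total = $59,739.46148

$59,739.46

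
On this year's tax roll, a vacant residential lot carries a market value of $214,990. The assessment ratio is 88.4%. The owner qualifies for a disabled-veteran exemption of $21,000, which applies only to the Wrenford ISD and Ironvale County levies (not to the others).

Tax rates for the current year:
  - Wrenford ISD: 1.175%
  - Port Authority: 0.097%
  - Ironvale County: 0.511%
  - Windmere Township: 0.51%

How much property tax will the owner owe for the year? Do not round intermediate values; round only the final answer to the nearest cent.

$4,003.81

Assessed value = $214,990 × 0.884 = $190,051.16
Wrenford ISD: ($190,051.16 − $21,000) × 0.01175 = $169,051.16 × 0.01175 = $1,986.35113
Port Authority: $190,051.16 × 0.00097 = $184.3496252
Ironvale County: ($190,051.16 − $21,000) × 0.00511 = $169,051.16 × 0.00511 = $863.8514276
Windmere Township: $190,051.16 × 0.0051 = $969.260916
Total = $4,003.8130988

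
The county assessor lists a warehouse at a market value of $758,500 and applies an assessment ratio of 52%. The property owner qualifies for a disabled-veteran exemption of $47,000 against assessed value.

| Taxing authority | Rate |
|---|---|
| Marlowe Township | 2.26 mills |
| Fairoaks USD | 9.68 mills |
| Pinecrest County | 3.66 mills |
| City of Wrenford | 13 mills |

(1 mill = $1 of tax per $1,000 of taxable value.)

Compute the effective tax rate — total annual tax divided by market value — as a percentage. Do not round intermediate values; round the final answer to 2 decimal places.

1.31%

Assessed value = $758,500 × 0.52 = $394,420
Taxable value = $394,420 − $47,000 = $347,420
Marlowe Township: $347,420 × 0.00226 = $785.1692
Fairoaks USD: $347,420 × 0.00968 = $3,363.0256
Pinecrest County: $347,420 × 0.00366 = $1,271.5572
City of Wrenford: $347,420 × 0.013 = $4,516.46
Total tax = $9,936.212
Effective rate = $9,936.212 ÷ $758,500 = 1.31% of market value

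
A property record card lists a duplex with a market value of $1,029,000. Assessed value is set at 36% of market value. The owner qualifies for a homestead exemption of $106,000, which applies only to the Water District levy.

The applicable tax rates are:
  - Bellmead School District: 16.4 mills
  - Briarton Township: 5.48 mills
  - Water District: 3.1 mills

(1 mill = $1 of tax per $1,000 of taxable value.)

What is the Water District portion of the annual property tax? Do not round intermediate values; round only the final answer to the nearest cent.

$819.76

Assessed value = $1,029,000 × 0.36 = $370,440
Water District taxable value = $370,440 − $106,000 = $264,440
Water District levy = $264,440 × 0.0031 = $819.764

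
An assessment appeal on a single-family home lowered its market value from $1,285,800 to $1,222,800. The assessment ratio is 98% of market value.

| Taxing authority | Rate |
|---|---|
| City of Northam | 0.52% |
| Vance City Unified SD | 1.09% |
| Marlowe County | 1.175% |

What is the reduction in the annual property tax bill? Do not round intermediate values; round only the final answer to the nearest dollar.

$1,719

Old assessed value = $1,285,800 × 0.98 = $1,260,084
New assessed value = $1,222,800 × 0.98 = $1,198,344
Combined rate = 0.0052 + 0.0109 + 0.01175 = 0.02785
Old tax = $1,260,084 × 0.02785 = $35,093.3394
New tax = $1,198,344 × 0.02785 = $33,373.8804
Reduction = $35,093.3394 − $33,373.8804 = $1,719.459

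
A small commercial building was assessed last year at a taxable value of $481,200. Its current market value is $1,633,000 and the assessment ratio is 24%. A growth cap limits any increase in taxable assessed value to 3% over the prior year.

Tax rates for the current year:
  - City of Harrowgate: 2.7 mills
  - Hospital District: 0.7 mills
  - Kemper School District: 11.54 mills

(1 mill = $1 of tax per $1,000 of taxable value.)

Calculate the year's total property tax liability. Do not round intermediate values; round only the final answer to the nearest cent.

$5,855.28

Uncapped assessed value = $1,633,000 × 0.24 = $391,920
Cap limit = $481,200 × 1.03 = $495,636
Taxable assessed value = min($391,920, $495,636) = $391,920 (cap does not bind)
City of Harrowgate: $391,920 × 0.0027 = $1,058.184
Hospital District: $391,920 × 0.0007 = $274.344
Kemper School District: $391,920 × 0.01154 = $4,522.7568
Total = $5,855.2848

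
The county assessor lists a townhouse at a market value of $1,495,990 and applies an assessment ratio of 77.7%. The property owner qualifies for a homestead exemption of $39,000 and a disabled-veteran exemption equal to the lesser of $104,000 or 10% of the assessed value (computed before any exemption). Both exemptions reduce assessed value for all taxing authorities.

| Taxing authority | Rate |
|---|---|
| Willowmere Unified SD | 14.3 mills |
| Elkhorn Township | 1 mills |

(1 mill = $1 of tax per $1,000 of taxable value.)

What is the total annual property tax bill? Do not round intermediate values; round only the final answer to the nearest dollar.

Assessed value = $1,495,990 × 0.777 = $1,162,384.23
Disabled-veteran exemption = min($104,000, 10% × $1,162,384.23) = min($104,000, $116,238.423) = $104,000 (dollar cap binds)
Taxable value = $1,162,384.23 − $39,000 − $104,000 = $1,019,384.23
Willowmere Unified SD: $1,019,384.23 × 0.0143 = $14,577.194489
Elkhorn Township: $1,019,384.23 × 0.001 = $1,019.38423
Total = $15,596.578719

$15,597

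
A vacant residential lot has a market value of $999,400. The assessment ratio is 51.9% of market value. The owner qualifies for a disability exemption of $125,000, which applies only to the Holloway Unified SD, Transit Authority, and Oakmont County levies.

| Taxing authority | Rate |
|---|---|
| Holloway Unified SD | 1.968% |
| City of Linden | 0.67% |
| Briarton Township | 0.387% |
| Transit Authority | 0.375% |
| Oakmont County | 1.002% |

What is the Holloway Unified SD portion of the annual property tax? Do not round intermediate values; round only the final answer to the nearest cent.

Assessed value = $999,400 × 0.519 = $518,688.6
Holloway Unified SD taxable value = $518,688.6 − $125,000 = $393,688.6
Holloway Unified SD levy = $393,688.6 × 0.01968 = $7,747.791648

$7,747.79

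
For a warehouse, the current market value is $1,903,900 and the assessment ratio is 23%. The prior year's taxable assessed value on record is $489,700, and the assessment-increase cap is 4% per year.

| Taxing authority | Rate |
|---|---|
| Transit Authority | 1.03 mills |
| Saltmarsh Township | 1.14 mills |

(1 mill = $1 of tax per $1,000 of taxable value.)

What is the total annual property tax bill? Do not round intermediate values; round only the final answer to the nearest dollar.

$950

Uncapped assessed value = $1,903,900 × 0.23 = $437,897
Cap limit = $489,700 × 1.04 = $509,288
Taxable assessed value = min($437,897, $509,288) = $437,897 (cap does not bind)
Transit Authority: $437,897 × 0.00103 = $451.03391
Saltmarsh Township: $437,897 × 0.00114 = $499.20258
Total = $950.23649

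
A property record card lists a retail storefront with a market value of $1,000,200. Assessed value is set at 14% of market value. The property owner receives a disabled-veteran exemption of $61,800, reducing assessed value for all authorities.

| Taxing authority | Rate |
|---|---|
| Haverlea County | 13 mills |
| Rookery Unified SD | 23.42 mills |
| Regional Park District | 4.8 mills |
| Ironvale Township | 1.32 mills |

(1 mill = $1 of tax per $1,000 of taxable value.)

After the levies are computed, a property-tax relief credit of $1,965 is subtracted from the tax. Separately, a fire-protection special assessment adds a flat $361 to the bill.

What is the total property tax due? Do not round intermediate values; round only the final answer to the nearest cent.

Assessed value = $1,000,200 × 0.14 = $140,028
Taxable value = $140,028 − $61,800 = $78,228
Haverlea County: $78,228 × 0.013 = $1,016.964
Rookery Unified SD: $78,228 × 0.02342 = $1,832.09976
Regional Park District: $78,228 × 0.0048 = $375.4944
Ironvale Township: $78,228 × 0.00132 = $103.26096
Levies subtotal = $3,327.81912
After credit = $3,327.81912 − $1,965 = $1,362.81912
Total = $1,362.81912 + $361 = $1,723.81912

$1,723.82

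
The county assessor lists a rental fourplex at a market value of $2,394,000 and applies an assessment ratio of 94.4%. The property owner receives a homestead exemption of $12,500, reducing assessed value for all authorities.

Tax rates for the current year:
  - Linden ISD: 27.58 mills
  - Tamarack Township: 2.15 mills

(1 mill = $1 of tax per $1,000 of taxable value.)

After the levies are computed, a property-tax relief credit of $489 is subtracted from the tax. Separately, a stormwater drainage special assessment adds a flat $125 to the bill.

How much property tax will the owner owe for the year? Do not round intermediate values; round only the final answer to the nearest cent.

Assessed value = $2,394,000 × 0.944 = $2,259,936
Taxable value = $2,259,936 − $12,500 = $2,247,436
Linden ISD: $2,247,436 × 0.02758 = $61,984.28488
Tamarack Township: $2,247,436 × 0.00215 = $4,831.9874
Levies subtotal = $66,816.27228
After credit = $66,816.27228 − $489 = $66,327.27228
Total = $66,327.27228 + $125 = $66,452.27228

$66,452.27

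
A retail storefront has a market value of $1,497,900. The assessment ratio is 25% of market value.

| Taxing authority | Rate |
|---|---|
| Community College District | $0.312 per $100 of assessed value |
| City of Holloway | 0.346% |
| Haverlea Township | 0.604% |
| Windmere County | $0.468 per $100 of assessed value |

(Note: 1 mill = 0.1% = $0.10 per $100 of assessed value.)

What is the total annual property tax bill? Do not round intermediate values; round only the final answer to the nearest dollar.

Assessed value = $1,497,900 × 0.25 = $374,475
Community College District: $374,475 × 0.00312 = $1,168.362
City of Holloway: $374,475 × 0.00346 = $1,295.6835
Haverlea Township: $374,475 × 0.00604 = $2,261.829
Windmere County: $374,475 × 0.00468 = $1,752.543
Total = $6,478.4175

$6,478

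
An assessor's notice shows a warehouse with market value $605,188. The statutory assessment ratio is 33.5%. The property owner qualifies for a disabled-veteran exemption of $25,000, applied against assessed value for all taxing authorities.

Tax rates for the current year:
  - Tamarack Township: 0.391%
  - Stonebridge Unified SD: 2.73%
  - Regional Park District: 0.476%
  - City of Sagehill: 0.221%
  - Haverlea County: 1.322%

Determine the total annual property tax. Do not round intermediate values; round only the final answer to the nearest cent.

$9,135.73

Assessed value = $605,188 × 0.335 = $202,737.98
Taxable value = $202,737.98 − $25,000 = $177,737.98
Tamarack Township: $177,737.98 × 0.00391 = $694.9555018
Stonebridge Unified SD: $177,737.98 × 0.0273 = $4,852.246854
Regional Park District: $177,737.98 × 0.00476 = $846.0327848
City of Sagehill: $177,737.98 × 0.00221 = $392.8009358
Haverlea County: $177,737.98 × 0.01322 = $2,349.6960956
Total = $694.9555018 + $4,852.246854 + $846.0327848 + $392.8009358 + $2,349.6960956 = $9,135.732172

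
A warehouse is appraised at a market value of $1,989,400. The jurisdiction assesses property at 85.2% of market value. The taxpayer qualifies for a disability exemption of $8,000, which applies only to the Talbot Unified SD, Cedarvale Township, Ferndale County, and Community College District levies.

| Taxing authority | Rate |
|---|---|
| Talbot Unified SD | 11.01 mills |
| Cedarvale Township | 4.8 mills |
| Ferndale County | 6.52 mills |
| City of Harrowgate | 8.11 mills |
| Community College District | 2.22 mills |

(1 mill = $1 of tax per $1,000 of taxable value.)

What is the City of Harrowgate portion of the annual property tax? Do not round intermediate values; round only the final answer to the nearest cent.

$13,746.20

Assessed value = $1,989,400 × 0.852 = $1,694,968.8
City of Harrowgate taxable value = $1,694,968.8 (exemption does not apply)
City of Harrowgate levy = $1,694,968.8 × 0.00811 = $13,746.196968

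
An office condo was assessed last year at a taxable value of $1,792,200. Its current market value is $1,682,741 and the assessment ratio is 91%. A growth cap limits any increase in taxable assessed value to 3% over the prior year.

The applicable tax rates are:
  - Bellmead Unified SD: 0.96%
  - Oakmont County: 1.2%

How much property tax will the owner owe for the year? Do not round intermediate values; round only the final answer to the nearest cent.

Uncapped assessed value = $1,682,741 × 0.91 = $1,531,294.31
Cap limit = $1,792,200 × 1.03 = $1,845,966
Taxable assessed value = min($1,531,294.31, $1,845,966) = $1,531,294.31 (cap does not bind)
Bellmead Unified SD: $1,531,294.31 × 0.0096 = $14,700.425376
Oakmont County: $1,531,294.31 × 0.012 = $18,375.53172
Total = $33,075.957096

$33,075.96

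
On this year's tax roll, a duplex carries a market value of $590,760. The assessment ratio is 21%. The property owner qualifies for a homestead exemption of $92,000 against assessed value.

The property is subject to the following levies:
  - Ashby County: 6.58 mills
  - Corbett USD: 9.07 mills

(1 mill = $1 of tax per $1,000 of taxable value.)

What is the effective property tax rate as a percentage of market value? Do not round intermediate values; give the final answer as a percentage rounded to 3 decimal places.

Assessed value = $590,760 × 0.21 = $124,059.6
Taxable value = $124,059.6 − $92,000 = $32,059.6
Ashby County: $32,059.6 × 0.00658 = $210.952168
Corbett USD: $32,059.6 × 0.00907 = $290.780572
Total tax = $501.73274
Effective rate = $501.73274 ÷ $590,760 = 0.085% of market value

0.085%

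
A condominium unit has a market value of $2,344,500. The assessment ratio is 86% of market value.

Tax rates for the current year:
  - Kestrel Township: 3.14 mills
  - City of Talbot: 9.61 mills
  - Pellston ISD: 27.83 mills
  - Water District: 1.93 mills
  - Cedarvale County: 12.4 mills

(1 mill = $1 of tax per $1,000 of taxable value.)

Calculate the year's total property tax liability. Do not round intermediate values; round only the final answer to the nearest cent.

Assessed value = $2,344,500 × 0.86 = $2,016,270
Kestrel Township: $2,016,270 × 0.00314 = $6,331.0878
City of Talbot: $2,016,270 × 0.00961 = $19,376.3547
Pellston ISD: $2,016,270 × 0.02783 = $56,112.7941
Water District: $2,016,270 × 0.00193 = $3,891.4011
Cedarvale County: $2,016,270 × 0.0124 = $25,001.748
Total = $6,331.0878 + $19,376.3547 + $56,112.7941 + $3,891.4011 + $25,001.748 = $110,713.3857

$110,713.39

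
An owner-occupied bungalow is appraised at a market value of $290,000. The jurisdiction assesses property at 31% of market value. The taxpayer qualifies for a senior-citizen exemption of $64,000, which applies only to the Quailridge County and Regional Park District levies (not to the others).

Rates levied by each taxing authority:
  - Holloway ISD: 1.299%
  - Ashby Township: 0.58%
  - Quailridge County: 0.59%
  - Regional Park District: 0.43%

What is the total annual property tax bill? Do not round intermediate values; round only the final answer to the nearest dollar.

$1,953

Assessed value = $290,000 × 0.31 = $89,900
Holloway ISD: $89,900 × 0.01299 = $1,167.801
Ashby Township: $89,900 × 0.0058 = $521.42
Quailridge County: ($89,900 − $64,000) × 0.0059 = $25,900 × 0.0059 = $152.81
Regional Park District: ($89,900 − $64,000) × 0.0043 = $25,900 × 0.0043 = $111.37
Total = $1,953.401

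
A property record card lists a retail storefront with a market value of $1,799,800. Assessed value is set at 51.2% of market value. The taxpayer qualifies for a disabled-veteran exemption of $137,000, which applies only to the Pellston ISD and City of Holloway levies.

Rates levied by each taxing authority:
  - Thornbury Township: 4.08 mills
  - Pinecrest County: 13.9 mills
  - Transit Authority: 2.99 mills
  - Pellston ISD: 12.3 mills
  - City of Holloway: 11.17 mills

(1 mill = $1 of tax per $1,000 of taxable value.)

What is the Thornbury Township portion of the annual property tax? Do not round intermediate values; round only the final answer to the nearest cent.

Assessed value = $1,799,800 × 0.512 = $921,497.6
Thornbury Township taxable value = $921,497.6 (exemption does not apply)
Thornbury Township levy = $921,497.6 × 0.00408 = $3,759.710208

$3,759.71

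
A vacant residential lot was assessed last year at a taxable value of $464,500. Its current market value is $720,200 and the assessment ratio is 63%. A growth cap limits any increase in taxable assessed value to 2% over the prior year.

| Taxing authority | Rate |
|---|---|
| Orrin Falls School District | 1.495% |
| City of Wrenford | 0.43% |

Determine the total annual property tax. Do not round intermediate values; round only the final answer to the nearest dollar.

$8,734

Uncapped assessed value = $720,200 × 0.63 = $453,726
Cap limit = $464,500 × 1.02 = $473,790
Taxable assessed value = min($453,726, $473,790) = $453,726 (cap does not bind)
Orrin Falls School District: $453,726 × 0.01495 = $6,783.2037
City of Wrenford: $453,726 × 0.0043 = $1,951.0218
Total = $8,734.2255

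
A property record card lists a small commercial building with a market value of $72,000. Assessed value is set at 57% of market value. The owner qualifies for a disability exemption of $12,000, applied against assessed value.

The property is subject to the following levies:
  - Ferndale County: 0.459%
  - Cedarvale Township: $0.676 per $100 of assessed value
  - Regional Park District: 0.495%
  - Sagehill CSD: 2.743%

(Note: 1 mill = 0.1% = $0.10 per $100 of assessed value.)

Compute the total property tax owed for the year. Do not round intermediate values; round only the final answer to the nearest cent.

Assessed value = $72,000 × 0.57 = $41,040
Taxable value = $41,040 − $12,000 = $29,040
Ferndale County: $29,040 × 0.00459 = $133.2936
Cedarvale Township: $29,040 × 0.00676 = $196.3104
Regional Park District: $29,040 × 0.00495 = $143.748
Sagehill CSD: $29,040 × 0.02743 = $796.5672
Total = $1,269.9192

$1,269.92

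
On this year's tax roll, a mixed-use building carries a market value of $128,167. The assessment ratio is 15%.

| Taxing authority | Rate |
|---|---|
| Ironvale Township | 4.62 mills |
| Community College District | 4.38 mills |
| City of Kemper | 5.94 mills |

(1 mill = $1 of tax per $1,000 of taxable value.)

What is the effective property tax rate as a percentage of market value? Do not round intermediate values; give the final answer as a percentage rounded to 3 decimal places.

Assessed value = $128,167 × 0.15 = $19,225.05
Ironvale Township: $19,225.05 × 0.00462 = $88.819731
Community College District: $19,225.05 × 0.00438 = $84.205719
City of Kemper: $19,225.05 × 0.00594 = $114.196797
Total tax = $287.222247
Effective rate = $287.222247 ÷ $128,167 = 0.224% of market value

0.224%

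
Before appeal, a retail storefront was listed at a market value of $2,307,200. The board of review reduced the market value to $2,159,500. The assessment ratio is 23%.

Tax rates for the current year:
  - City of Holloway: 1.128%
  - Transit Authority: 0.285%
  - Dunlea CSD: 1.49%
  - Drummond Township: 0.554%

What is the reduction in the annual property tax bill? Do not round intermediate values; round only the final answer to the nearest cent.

Old assessed value = $2,307,200 × 0.23 = $530,656
New assessed value = $2,159,500 × 0.23 = $496,685
Combined rate = 0.01128 + 0.00285 + 0.0149 + 0.00554 = 0.03457
Old tax = $530,656 × 0.03457 = $18,344.77792
New tax = $496,685 × 0.03457 = $17,170.40045
Reduction = $18,344.77792 − $17,170.40045 = $1,174.37747

$1,174.38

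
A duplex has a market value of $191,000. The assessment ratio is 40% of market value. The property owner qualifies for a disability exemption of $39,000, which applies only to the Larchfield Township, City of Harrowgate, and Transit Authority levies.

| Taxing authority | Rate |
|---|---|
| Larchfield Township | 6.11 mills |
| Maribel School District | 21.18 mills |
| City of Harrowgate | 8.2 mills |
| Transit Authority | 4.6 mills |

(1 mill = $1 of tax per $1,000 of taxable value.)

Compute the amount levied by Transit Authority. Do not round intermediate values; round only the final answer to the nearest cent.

$172.04

Assessed value = $191,000 × 0.4 = $76,400
Transit Authority taxable value = $76,400 − $39,000 = $37,400
Transit Authority levy = $37,400 × 0.0046 = $172.04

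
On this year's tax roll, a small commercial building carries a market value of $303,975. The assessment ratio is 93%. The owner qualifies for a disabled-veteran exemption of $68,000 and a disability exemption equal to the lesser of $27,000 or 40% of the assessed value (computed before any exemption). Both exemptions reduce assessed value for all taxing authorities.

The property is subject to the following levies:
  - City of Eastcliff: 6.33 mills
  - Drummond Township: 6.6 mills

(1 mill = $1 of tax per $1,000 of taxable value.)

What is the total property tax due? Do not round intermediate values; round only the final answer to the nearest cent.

Assessed value = $303,975 × 0.93 = $282,696.75
Disability exemption = min($27,000, 40% × $282,696.75) = min($27,000, $113,078.7) = $27,000 (dollar cap binds)
Taxable value = $282,696.75 − $68,000 − $27,000 = $187,696.75
City of Eastcliff: $187,696.75 × 0.00633 = $1,188.1204275
Drummond Township: $187,696.75 × 0.0066 = $1,238.79855
Total = $2,426.9189775

$2,426.92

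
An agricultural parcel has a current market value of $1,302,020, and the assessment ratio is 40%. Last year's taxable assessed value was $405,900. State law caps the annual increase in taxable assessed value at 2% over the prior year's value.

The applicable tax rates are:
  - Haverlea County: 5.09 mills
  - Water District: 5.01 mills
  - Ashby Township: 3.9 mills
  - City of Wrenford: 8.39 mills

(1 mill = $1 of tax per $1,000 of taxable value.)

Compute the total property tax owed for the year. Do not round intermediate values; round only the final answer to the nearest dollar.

$9,270

Uncapped assessed value = $1,302,020 × 0.4 = $520,808
Cap limit = $405,900 × 1.02 = $414,018
Taxable assessed value = min($520,808, $414,018) = $414,018 (cap binds)
Haverlea County: $414,018 × 0.00509 = $2,107.35162
Water District: $414,018 × 0.00501 = $2,074.23018
Ashby Township: $414,018 × 0.0039 = $1,614.6702
City of Wrenford: $414,018 × 0.00839 = $3,473.61102
Total = $9,269.86302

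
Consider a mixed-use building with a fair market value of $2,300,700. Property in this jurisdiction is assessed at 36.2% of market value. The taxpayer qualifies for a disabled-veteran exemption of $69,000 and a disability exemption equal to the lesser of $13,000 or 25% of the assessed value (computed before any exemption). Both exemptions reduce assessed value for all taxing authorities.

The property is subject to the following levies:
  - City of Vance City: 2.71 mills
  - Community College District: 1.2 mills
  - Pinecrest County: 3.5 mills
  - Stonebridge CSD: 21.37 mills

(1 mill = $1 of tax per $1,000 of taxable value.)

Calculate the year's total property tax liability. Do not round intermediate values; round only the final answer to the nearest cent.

Assessed value = $2,300,700 × 0.362 = $832,853.4
Disability exemption = min($13,000, 25% × $832,853.4) = min($13,000, $208,213.35) = $13,000 (dollar cap binds)
Taxable value = $832,853.4 − $69,000 − $13,000 = $750,853.4
City of Vance City: $750,853.4 × 0.00271 = $2,034.812714
Community College District: $750,853.4 × 0.0012 = $901.02408
Pinecrest County: $750,853.4 × 0.0035 = $2,627.9869
Stonebridge CSD: $750,853.4 × 0.02137 = $16,045.737158
Total = $21,609.560852

$21,609.56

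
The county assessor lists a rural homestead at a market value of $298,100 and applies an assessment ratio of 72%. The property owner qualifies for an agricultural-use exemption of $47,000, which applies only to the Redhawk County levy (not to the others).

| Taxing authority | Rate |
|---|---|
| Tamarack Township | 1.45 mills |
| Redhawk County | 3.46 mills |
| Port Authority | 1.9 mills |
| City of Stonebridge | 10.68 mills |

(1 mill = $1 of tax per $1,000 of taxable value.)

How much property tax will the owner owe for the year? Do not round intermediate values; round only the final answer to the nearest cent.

Assessed value = $298,100 × 0.72 = $214,632
Tamarack Township: $214,632 × 0.00145 = $311.2164
Redhawk County: ($214,632 − $47,000) × 0.00346 = $167,632 × 0.00346 = $580.00672
Port Authority: $214,632 × 0.0019 = $407.8008
City of Stonebridge: $214,632 × 0.01068 = $2,292.26976
Total = $3,591.29368

$3,591.29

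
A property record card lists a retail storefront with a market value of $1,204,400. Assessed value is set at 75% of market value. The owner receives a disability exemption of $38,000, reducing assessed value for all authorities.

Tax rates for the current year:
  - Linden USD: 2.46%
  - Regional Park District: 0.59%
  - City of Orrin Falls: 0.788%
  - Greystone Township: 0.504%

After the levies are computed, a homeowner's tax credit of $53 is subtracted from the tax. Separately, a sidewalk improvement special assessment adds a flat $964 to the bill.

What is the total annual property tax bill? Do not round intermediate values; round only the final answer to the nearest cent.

Assessed value = $1,204,400 × 0.75 = $903,300
Taxable value = $903,300 − $38,000 = $865,300
Linden USD: $865,300 × 0.0246 = $21,286.38
Regional Park District: $865,300 × 0.0059 = $5,105.27
City of Orrin Falls: $865,300 × 0.00788 = $6,818.564
Greystone Township: $865,300 × 0.00504 = $4,361.112
Levies subtotal = $37,571.326
After credit = $37,571.326 − $53 = $37,518.326
Total = $37,518.326 + $964 = $38,482.326

$38,482.33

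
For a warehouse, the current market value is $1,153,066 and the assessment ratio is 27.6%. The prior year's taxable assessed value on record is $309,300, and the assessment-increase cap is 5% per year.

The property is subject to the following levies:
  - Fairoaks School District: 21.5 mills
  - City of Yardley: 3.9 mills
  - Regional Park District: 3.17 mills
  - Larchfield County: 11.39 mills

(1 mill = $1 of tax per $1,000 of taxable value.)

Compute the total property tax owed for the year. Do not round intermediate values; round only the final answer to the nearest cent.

Uncapped assessed value = $1,153,066 × 0.276 = $318,246.216
Cap limit = $309,300 × 1.05 = $324,765
Taxable assessed value = min($318,246.216, $324,765) = $318,246.216 (cap does not bind)
Fairoaks School District: $318,246.216 × 0.0215 = $6,842.293644
City of Yardley: $318,246.216 × 0.0039 = $1,241.1602424
Regional Park District: $318,246.216 × 0.00317 = $1,008.84050472
Larchfield County: $318,246.216 × 0.01139 = $3,624.82440024
Total = $12,717.11879136

$12,717.12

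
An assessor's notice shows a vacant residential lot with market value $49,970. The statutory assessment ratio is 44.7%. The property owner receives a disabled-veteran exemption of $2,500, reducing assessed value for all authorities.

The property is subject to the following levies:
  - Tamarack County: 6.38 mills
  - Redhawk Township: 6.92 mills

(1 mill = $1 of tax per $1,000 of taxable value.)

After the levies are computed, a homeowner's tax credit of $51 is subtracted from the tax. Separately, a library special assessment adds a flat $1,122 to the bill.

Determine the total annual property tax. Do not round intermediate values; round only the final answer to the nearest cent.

Assessed value = $49,970 × 0.447 = $22,336.59
Taxable value = $22,336.59 − $2,500 = $19,836.59
Tamarack County: $19,836.59 × 0.00638 = $126.5574442
Redhawk Township: $19,836.59 × 0.00692 = $137.2692028
Levies subtotal = $263.826647
After credit = $263.826647 − $51 = $212.826647
Total = $212.826647 + $1,122 = $1,334.826647

$1,334.83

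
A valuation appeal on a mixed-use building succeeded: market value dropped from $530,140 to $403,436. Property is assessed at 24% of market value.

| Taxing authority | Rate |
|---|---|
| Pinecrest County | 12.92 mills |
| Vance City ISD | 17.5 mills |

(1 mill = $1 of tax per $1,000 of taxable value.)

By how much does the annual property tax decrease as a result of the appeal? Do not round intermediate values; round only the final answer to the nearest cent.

Old assessed value = $530,140 × 0.24 = $127,233.6
New assessed value = $403,436 × 0.24 = $96,824.64
Combined rate = 0.01292 + 0.0175 = 0.03042
Old tax = $127,233.6 × 0.03042 = $3,870.446112
New tax = $96,824.64 × 0.03042 = $2,945.4055488
Reduction = $3,870.446112 − $2,945.4055488 = $925.0405632

$925.04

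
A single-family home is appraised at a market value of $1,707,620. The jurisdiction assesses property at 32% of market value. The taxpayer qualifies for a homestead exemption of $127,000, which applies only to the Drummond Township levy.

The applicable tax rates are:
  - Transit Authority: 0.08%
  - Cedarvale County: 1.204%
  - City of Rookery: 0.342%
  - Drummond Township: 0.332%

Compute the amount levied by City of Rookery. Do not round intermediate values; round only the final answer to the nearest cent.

Assessed value = $1,707,620 × 0.32 = $546,438.4
City of Rookery taxable value = $546,438.4 (exemption does not apply)
City of Rookery levy = $546,438.4 × 0.00342 = $1,868.819328

$1,868.82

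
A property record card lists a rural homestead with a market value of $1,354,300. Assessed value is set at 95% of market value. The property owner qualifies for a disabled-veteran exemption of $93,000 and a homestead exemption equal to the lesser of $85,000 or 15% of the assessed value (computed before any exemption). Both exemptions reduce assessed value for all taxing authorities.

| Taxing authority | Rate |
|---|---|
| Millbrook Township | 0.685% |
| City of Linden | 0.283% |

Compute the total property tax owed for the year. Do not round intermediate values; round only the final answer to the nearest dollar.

Assessed value = $1,354,300 × 0.95 = $1,286,585
Homestead exemption = min($85,000, 15% × $1,286,585) = min($85,000, $192,987.75) = $85,000 (dollar cap binds)
Taxable value = $1,286,585 − $93,000 − $85,000 = $1,108,585
Millbrook Township: $1,108,585 × 0.00685 = $7,593.80725
City of Linden: $1,108,585 × 0.00283 = $3,137.29555
Total = $10,731.1028

$10,731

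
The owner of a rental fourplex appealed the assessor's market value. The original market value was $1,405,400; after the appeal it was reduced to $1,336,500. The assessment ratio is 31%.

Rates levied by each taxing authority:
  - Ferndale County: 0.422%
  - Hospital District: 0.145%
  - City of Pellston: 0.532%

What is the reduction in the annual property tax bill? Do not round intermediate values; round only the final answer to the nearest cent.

Old assessed value = $1,405,400 × 0.31 = $435,674
New assessed value = $1,336,500 × 0.31 = $414,315
Combined rate = 0.00422 + 0.00145 + 0.00532 = 0.01099
Old tax = $435,674 × 0.01099 = $4,788.05726
New tax = $414,315 × 0.01099 = $4,553.32185
Reduction = $4,788.05726 − $4,553.32185 = $234.73541

$234.74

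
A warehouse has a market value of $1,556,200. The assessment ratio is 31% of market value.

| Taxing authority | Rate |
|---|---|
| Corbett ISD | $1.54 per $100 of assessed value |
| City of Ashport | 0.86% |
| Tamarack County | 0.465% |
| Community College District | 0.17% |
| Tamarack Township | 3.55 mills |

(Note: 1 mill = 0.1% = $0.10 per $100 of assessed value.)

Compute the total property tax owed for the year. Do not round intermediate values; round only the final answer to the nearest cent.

Assessed value = $1,556,200 × 0.31 = $482,422
Corbett ISD: $482,422 × 0.0154 = $7,429.2988
City of Ashport: $482,422 × 0.0086 = $4,148.8292
Tamarack County: $482,422 × 0.00465 = $2,243.2623
Community College District: $482,422 × 0.0017 = $820.1174
Tamarack Township: $482,422 × 0.00355 = $1,712.5981
Total = $16,354.1058

$16,354.11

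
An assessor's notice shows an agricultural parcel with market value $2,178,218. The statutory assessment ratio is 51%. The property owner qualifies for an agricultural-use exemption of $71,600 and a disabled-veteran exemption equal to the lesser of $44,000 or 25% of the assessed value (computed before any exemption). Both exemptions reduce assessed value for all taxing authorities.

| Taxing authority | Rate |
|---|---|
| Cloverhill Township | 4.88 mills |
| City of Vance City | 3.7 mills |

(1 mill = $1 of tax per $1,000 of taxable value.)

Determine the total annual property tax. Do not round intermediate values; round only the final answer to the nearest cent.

Assessed value = $2,178,218 × 0.51 = $1,110,891.18
Disabled-veteran exemption = min($44,000, 25% × $1,110,891.18) = min($44,000, $277,722.795) = $44,000 (dollar cap binds)
Taxable value = $1,110,891.18 − $71,600 − $44,000 = $995,291.18
Cloverhill Township: $995,291.18 × 0.00488 = $4,857.0209584
City of Vance City: $995,291.18 × 0.0037 = $3,682.577366
Total = $8,539.5983244

$8,539.60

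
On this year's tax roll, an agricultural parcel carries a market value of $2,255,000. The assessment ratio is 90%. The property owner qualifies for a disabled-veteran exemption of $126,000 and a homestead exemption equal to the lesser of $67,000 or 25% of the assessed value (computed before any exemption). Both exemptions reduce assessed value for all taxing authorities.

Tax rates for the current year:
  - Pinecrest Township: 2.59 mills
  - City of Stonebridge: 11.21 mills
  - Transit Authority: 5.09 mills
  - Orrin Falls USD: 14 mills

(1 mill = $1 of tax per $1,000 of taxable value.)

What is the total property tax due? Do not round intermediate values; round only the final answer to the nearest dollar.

$60,402

Assessed value = $2,255,000 × 0.9 = $2,029,500
Homestead exemption = min($67,000, 25% × $2,029,500) = min($67,000, $507,375) = $67,000 (dollar cap binds)
Taxable value = $2,029,500 − $126,000 − $67,000 = $1,836,500
Pinecrest Township: $1,836,500 × 0.00259 = $4,756.535
City of Stonebridge: $1,836,500 × 0.01121 = $20,587.165
Transit Authority: $1,836,500 × 0.00509 = $9,347.785
Orrin Falls USD: $1,836,500 × 0.014 = $25,711
Total = $60,402.485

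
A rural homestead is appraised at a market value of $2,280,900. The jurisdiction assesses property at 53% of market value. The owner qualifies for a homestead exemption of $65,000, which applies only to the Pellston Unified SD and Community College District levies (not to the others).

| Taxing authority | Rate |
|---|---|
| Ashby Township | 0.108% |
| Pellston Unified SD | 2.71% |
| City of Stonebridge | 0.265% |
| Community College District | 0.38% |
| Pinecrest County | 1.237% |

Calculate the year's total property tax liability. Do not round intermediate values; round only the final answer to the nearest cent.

$54,808.72

Assessed value = $2,280,900 × 0.53 = $1,208,877
Ashby Township: $1,208,877 × 0.00108 = $1,305.58716
Pellston Unified SD: ($1,208,877 − $65,000) × 0.0271 = $1,143,877 × 0.0271 = $30,999.0667
City of Stonebridge: $1,208,877 × 0.00265 = $3,203.52405
Community College District: ($1,208,877 − $65,000) × 0.0038 = $1,143,877 × 0.0038 = $4,346.7326
Pinecrest County: $1,208,877 × 0.01237 = $14,953.80849
Total = $54,808.719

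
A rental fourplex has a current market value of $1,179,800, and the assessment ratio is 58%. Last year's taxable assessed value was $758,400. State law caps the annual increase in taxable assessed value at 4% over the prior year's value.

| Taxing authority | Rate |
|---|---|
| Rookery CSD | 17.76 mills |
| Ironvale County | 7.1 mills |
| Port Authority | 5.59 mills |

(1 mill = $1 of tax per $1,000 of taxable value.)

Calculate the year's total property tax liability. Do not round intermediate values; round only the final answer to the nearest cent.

$20,836.45

Uncapped assessed value = $1,179,800 × 0.58 = $684,284
Cap limit = $758,400 × 1.04 = $788,736
Taxable assessed value = min($684,284, $788,736) = $684,284 (cap does not bind)
Rookery CSD: $684,284 × 0.01776 = $12,152.88384
Ironvale County: $684,284 × 0.0071 = $4,858.4164
Port Authority: $684,284 × 0.00559 = $3,825.14756
Total = $20,836.4478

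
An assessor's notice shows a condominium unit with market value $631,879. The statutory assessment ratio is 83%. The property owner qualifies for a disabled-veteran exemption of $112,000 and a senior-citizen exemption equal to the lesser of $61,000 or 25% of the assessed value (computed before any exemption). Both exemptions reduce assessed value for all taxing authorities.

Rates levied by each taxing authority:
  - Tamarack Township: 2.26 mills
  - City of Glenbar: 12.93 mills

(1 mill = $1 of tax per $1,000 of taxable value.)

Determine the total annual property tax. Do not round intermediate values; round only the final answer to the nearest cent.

Assessed value = $631,879 × 0.83 = $524,459.57
Senior-citizen exemption = min($61,000, 25% × $524,459.57) = min($61,000, $131,114.8925) = $61,000 (dollar cap binds)
Taxable value = $524,459.57 − $112,000 − $61,000 = $351,459.57
Tamarack Township: $351,459.57 × 0.00226 = $794.2986282
City of Glenbar: $351,459.57 × 0.01293 = $4,544.3722401
Total = $5,338.6708683

$5,338.67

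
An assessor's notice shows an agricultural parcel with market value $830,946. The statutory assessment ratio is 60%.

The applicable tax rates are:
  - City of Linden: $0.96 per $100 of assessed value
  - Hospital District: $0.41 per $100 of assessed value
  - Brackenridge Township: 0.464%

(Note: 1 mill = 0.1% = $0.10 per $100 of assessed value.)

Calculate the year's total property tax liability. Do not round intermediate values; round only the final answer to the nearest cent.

$9,143.73

Assessed value = $830,946 × 0.6 = $498,567.6
City of Linden: $498,567.6 × 0.0096 = $4,786.24896
Hospital District: $498,567.6 × 0.0041 = $2,044.12716
Brackenridge Township: $498,567.6 × 0.00464 = $2,313.353664
Total = $9,143.729784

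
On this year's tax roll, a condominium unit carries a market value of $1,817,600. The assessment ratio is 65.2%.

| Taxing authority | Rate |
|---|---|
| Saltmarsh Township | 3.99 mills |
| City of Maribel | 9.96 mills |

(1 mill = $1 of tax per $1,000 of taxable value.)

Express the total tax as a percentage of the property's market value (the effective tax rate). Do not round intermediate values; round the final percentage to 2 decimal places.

Assessed value = $1,817,600 × 0.652 = $1,185,075.2
Saltmarsh Township: $1,185,075.2 × 0.00399 = $4,728.450048
City of Maribel: $1,185,075.2 × 0.00996 = $11,803.348992
Total tax = $16,531.79904
Effective rate = $16,531.79904 ÷ $1,817,600 = 0.91% of market value

0.91%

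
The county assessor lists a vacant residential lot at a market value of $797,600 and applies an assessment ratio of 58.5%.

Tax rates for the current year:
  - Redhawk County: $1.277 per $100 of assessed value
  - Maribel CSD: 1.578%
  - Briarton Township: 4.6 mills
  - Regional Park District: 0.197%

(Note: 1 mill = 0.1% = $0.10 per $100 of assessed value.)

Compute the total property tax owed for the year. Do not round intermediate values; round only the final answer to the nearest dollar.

Assessed value = $797,600 × 0.585 = $466,596
Redhawk County: $466,596 × 0.01277 = $5,958.43092
Maribel CSD: $466,596 × 0.01578 = $7,362.88488
Briarton Township: $466,596 × 0.0046 = $2,146.3416
Regional Park District: $466,596 × 0.00197 = $919.19412
Total = $16,386.85152

$16,387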